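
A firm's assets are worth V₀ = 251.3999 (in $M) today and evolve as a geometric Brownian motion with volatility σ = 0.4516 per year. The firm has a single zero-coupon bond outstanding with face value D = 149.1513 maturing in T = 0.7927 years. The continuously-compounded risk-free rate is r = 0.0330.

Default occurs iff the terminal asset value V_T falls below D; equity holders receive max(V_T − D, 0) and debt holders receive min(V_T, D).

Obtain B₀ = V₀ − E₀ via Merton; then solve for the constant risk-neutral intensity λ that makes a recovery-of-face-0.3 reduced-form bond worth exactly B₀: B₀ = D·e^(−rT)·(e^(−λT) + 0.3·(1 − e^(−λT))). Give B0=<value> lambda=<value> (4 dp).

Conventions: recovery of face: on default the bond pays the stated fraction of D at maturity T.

B0=142.2913 lambda=0.0379

With assets at 251.3999 and a single debt payment of 149.1513 at 0.7927 years:
d₁ = [ln(V₀/D) + (r + σ²/2)T] / (σ√T)
   = [ln(251.3999/149.1513) + (0.0330 + 0.5·0.4516²)·0.7927] / (0.4516·√0.7927)
   = [0.522084 + 0.106992] / 0.402076 = 1.564568
d₂ = d₁ − σ√T = 1.564568 − 0.402076 = 1.162491
N(d₁) = 0.941158,  N(d₂) = 0.877482,  e^(−rT) = 0.974180
E₀ = V₀·N(d₁) − D·e^(−rT)·N(d₂)
   = 251.3999·0.941158 − 149.1513·0.974180·0.877482 = 109.108646
B₀ = V₀ − E₀ = 251.3999 − 109.108646 = 142.291254
e^(−λT) = (B₀·e^(rT)/D − 0.3)/(1 − 0.3) = (142.2913·1.026504/149.1513 − 0.3)/0.7 = 0.97041666
λ = −ln(0.97041666)/0.7927 = 0.037883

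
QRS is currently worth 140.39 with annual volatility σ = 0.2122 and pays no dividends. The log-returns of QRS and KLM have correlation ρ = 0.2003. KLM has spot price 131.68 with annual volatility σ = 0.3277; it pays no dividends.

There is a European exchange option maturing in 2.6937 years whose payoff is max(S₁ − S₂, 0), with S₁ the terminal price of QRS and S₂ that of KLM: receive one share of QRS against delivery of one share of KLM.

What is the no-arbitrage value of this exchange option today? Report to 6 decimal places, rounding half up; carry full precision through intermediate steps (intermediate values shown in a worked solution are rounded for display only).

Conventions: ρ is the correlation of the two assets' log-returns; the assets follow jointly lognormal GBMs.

σ_eff = √(σ₁² + σ₂² − 2ρσ₁σ₂) = √(0.2122² + 0.3277² − 2·0.2003·0.2122·0.3277) = 0.352929
d₁ = (ln(S₁/S₂) + (q₂ − q₁ + σ_eff²/2)T) / (σ_eff√T) = (ln(140.39/131.68) + (0.0 − 0.0 + 0.062280)·2.6937) / 0.579245 = 0.400197
d₂ = d₁ − σ_eff√T = 0.400197 − 0.579245 = -0.179049
N(d₁) = 0.655494,  N(d₂) = 0.428950
V = S₁·e^{−q₁T}·N(d₁) − S₂·e^{−q₂T}·N(d₂) = 92.024831 − 56.484106 = 35.540726
Key observation: pricing in KLM-units makes this a unit-strike call on the ratio S₁/S₂ — the risk-free rate cancels and cannot affect the value.

exchange price = 35.540726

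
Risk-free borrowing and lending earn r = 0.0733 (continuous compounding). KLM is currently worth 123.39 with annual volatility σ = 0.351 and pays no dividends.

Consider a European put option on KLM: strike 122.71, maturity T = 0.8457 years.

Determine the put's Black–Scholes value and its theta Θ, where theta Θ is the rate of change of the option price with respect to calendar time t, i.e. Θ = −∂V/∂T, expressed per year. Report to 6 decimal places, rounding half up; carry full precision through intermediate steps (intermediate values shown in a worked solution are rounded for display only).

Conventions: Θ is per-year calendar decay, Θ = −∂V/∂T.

price = 11.606793
Θ = -4.704910

σ√T = 0.351·√0.8457 = 0.322786
d₁ = (ln(S/K) + (r+σ²/2)T) / (σ√T) = (ln(123.39/122.71) + (0.0733+0.351²/2)·0.8457) / 0.322786 = (0.005526 + 0.114085) / 0.322786 = 0.370559
d₂ = d₁ − σ√T = 0.370559 − 0.322786 = 0.047773
e^{−rT} = 0.939892
N(−d₁) = 0.355483,  N(−d₂) = 0.480949
Put price V = K·e^{−rT}·N(−d₂) − S·N(−d₁) = 55.469820 − 43.863027 = 11.606793
φ(d₁) = (1/√(2π))·e^{−d₁²/2} = 0.372471
Θ = −S·φ(d₁)·σ/(2√T) + r·K·e^{−rT}·N(−d₂) = −8.770847 + 4.065938 = -4.704910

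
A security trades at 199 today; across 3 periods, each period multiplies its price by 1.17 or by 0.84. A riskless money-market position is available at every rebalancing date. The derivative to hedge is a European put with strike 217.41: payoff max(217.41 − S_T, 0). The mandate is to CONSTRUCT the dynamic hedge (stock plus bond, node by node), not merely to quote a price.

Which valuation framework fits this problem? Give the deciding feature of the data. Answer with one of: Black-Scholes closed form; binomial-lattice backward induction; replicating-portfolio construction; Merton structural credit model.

Key observation: since the answer must list Δ and B at each node of the 1.17/0.84 lattice on 199, the replicating-portfolio method — solving the two-state system at every node — is the one that applies.

framework: replicating-portfolio construction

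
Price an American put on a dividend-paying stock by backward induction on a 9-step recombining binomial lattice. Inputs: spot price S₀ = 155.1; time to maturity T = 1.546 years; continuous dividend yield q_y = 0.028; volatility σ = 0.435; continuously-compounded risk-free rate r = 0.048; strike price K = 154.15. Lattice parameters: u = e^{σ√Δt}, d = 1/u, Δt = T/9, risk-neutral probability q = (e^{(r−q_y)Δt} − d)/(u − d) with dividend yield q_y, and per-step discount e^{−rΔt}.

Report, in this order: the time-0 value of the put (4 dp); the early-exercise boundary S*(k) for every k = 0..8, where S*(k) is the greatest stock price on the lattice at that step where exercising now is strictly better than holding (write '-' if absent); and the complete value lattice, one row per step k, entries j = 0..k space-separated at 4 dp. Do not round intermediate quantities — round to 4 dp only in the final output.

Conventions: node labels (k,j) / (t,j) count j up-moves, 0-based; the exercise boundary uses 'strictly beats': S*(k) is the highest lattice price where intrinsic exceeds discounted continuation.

params: Δt=0.17178 u=1.19757 d=0.83503 q=0.46454 e^(-rΔt)=0.99179
t_9 payoffs: 123.5360 110.2446 91.1826 63.8445 24.6372 0.0000 0.0000 0.0000 0.0000 0.0000
t_8: node(8,0) S=36.6622 payoff=117.4878 vs cont=116.3979 → 117.4878 [stop]  node(8,1) S=52.5796 payoff=101.5704 vs cont=100.5569 → 101.5704 [stop]  node(8,2) S=75.4076 payoff=78.7424 vs cont=77.8384 → 78.7424 [stop]  node(8,3) S=108.1468 payoff=46.0032 vs cont=45.2564 → 46.0032 [stop]  node(8,4) S=155.1000 payoff=0.0000 vs cont=13.0839 → 13.0839 [wait]  node(8,5) S=222.4386 payoff=0.0000 vs cont=0.0000 → 0.0000 [wait]  node(8,6) S=319.0130 payoff=0.0000 vs cont=0.0000 → 0.0000 [wait]  node(8,7) S=457.5164 payoff=0.0000 vs cont=0.0000 → 0.0000 [wait]  node(8,8) S=656.1528 payoff=0.0000 vs cont=0.0000 → 0.0000 [wait]  ⇒ S*(8)=108.1468
t_7: node(7,0) S=43.9054 payoff=110.2446 vs cont=109.1895 → 110.2446 [stop]  node(7,1) S=62.9674 payoff=91.1826 vs cont=90.2189 → 91.1826 [stop]  node(7,2) S=90.3055 payoff=63.8445 vs cont=63.0120 → 63.8445 [stop]  node(7,3) S=129.5128 payoff=24.6372 vs cont=30.4586 → 30.4586 [wait]  node(7,4) S=185.7424 payoff=0.0000 vs cont=6.9483 → 6.9483 [wait]  node(7,5) S=266.3847 payoff=0.0000 vs cont=0.0000 → 0.0000 [wait]  node(7,6) S=382.0389 payoff=0.0000 vs cont=0.0000 → 0.0000 [wait]  node(7,7) S=547.9058 payoff=0.0000 vs cont=0.0000 → 0.0000 [wait]  ⇒ S*(7)=90.3055
t_6: node(6,0) S=52.5796 payoff=101.5704 vs cont=100.5569 → 101.5704 [stop]  node(6,1) S=75.4076 payoff=78.7424 vs cont=77.8384 → 78.7424 [stop]  node(6,2) S=108.1468 payoff=46.0032 vs cont=47.9385 → 47.9385 [wait]  node(6,3) S=155.1000 payoff=0.0000 vs cont=19.3767 → 19.3767 [wait]  node(6,4) S=222.4386 payoff=0.0000 vs cont=3.6900 → 3.6900 [wait]  node(6,5) S=319.0130 payoff=0.0000 vs cont=0.0000 → 0.0000 [wait]  node(6,6) S=457.5164 payoff=0.0000 vs cont=0.0000 → 0.0000 [wait]  ⇒ S*(6)=75.4076
t_5: node(5,0) S=62.9674 payoff=91.1826 vs cont=90.2189 → 91.1826 [stop]  node(5,1) S=90.3055 payoff=63.8445 vs cont=63.9036 → 63.9036 [wait]  node(5,2) S=129.5128 payoff=24.6372 vs cont=34.3856 → 34.3856 [wait]  node(5,3) S=185.7424 payoff=0.0000 vs cont=11.9903 → 11.9903 [wait]  node(5,4) S=266.3847 payoff=0.0000 vs cont=1.9596 → 1.9596 [wait]  node(5,5) S=382.0389 payoff=0.0000 vs cont=0.0000 → 0.0000 [wait]  ⇒ S*(5)=62.9674
t_4: node(4,0) S=75.4076 payoff=78.7424 vs cont=77.8657 → 78.7424 [stop]  node(4,1) S=108.1468 payoff=46.0032 vs cont=49.7791 → 49.7791 [wait]  node(4,2) S=155.1000 payoff=0.0000 vs cont=23.7851 → 23.7851 [wait]  node(4,3) S=222.4386 payoff=0.0000 vs cont=7.2704 → 7.2704 [wait]  node(4,4) S=319.0130 payoff=0.0000 vs cont=1.0407 → 1.0407 [wait]  ⇒ S*(4)=75.4076
t_3: node(3,0) S=90.3055 payoff=63.8445 vs cont=64.7516 → 64.7516 [wait]  node(3,1) S=129.5128 payoff=24.6372 vs cont=37.3942 → 37.3942 [wait]  node(3,2) S=185.7424 payoff=0.0000 vs cont=15.9810 → 15.9810 [wait]  node(3,3) S=266.3847 payoff=0.0000 vs cont=4.3405 → 4.3405 [wait]  ⇒ S*(3)=-
t_2: node(2,0) S=108.1468 payoff=46.0032 vs cont=51.6156 → 51.6156 [wait]  node(2,1) S=155.1000 payoff=0.0000 vs cont=27.2215 → 27.2215 [wait]  node(2,2) S=222.4386 payoff=0.0000 vs cont=10.4867 → 10.4867 [wait]  ⇒ S*(2)=-
t_1: node(1,0) S=129.5128 payoff=24.6372 vs cont=39.9528 → 39.9528 [wait]  node(1,1) S=185.7424 payoff=0.0000 vs cont=19.2878 → 19.2878 [wait]  ⇒ S*(1)=-
t_0: node(0,0) S=155.1000 payoff=0.0000 vs cont=30.1038 → 30.1038 [wait]  ⇒ S*(0)=-

price = 30.1038
boundary = - - - - 75.4076 62.9674 75.4076 90.3055 108.1468
tree:
30.1038
39.9528 19.2878
51.6156 27.2215 10.4867
64.7516 37.3942 15.9810 4.3405
78.7424 49.7791 23.7851 7.2704 1.0407
91.1826 63.9036 34.3856 11.9903 1.9596 0.0000
101.5704 78.7424 47.9385 19.3767 3.6900 0.0000 0.0000
110.2446 91.1826 63.8445 30.4586 6.9483 0.0000 0.0000 0.0000
117.4878 101.5704 78.7424 46.0032 13.0839 0.0000 0.0000 0.0000 0.0000
123.5360 110.2446 91.1826 63.8445 24.6372 0.0000 0.0000 0.0000 0.0000 0.0000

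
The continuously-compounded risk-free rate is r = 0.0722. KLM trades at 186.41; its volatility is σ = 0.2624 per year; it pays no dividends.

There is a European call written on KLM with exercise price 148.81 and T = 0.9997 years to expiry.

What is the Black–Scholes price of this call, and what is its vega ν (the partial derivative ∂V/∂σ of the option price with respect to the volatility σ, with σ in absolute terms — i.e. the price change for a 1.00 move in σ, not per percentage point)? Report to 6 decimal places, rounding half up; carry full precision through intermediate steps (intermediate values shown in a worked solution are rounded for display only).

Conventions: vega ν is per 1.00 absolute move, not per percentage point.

σ√T = 0.2624·√0.9997 = 0.262361
d₁ = (ln(S/K) + (r+σ²/2)T) / (σ√T) = (ln(186.41/148.81) + (0.0722+0.2624²/2)·0.9997) / 0.262361 = (0.225278 + 0.106595) / 0.262361 = 1.264950
d₂ = d₁ − σ√T = 1.264950 − 0.262361 = 1.002589
e^{−rT} = 0.930365
N(d₁) = 0.897055,  N(d₂) = 0.841971
Call price V = S·N(d₁) − K·e^{−rT}·N(d₂) = 167.220096 − 116.568805 = 50.651291
φ(d₁) = (1/√(2π))·e^{−d₁²/2} = 0.179247
ν = S·φ(d₁)·√T = 33.408508

price = 50.651291
ν = 33.408508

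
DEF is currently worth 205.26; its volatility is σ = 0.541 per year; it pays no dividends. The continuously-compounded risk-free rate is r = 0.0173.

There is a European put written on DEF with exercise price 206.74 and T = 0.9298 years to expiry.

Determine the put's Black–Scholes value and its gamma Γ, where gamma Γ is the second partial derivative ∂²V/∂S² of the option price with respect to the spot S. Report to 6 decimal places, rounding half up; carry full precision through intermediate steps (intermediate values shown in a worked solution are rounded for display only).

price = 41.147466
Γ = 0.003585

σ√T = 0.541·√0.9298 = 0.521665
d₁ = (ln(S/K) + (r+σ²/2)T) / (σ√T) = (ln(205.26/206.74) + (0.0173+0.541²/2)·0.9298) / 0.521665 = (-0.007184 + 0.152153) / 0.521665 = 0.277895
d₂ = d₁ − σ√T = 0.277895 − 0.521665 = -0.243770
e^{−rT} = 0.984043
N(−d₁) = 0.390546,  N(−d₂) = 0.596296
Put price V = K·e^{−rT}·N(−d₂) − S·N(−d₁) = 121.311001 − 80.163536 = 41.147466
φ(d₁) = (1/√(2π))·e^{−d₁²/2} = 0.383832
Γ = φ(d₁) / (S·σ·√T) = 0.003585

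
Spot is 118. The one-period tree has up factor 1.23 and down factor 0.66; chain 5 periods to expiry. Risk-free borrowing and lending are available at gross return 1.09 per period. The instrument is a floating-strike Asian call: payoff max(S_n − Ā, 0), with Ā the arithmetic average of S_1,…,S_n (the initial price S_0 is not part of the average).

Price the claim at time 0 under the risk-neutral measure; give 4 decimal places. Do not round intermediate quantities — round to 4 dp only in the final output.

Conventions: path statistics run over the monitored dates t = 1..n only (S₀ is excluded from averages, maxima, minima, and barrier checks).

price = 23.6171

Under the martingale measure an up-move has probability p* = 0.7544; value the claim as the probability-weighted average of per-path payoffs, discounted 5 periods at R = 1.09.
Enumerate all 2^5 = 32 price paths (U = up ×1.23, D = down ×0.66); each path with k up-moves has probability p*^k·(1−p*)^(5−k).
DDDDD: Ā=40.0746, payoff=0.0000, prob=0.000894
UDDDD: Ā=74.6845, payoff=0.0000, prob=0.002745
DUDDD: Ā=61.2325, payoff=0.0000, prob=0.002745
UUDDD: Ā=114.1151, payoff=0.0000, prob=0.008432
DDUDD: Ā=52.3542, payoff=0.0000, prob=0.002745
UDUDD: Ā=97.5691, payoff=0.0000, prob=0.008432
DUUDD: Ā=84.1171, payoff=0.0000, prob=0.008432
UUUDD: Ā=156.7638, payoff=0.0000, prob=0.025899
DDDUD: Ā=46.4945, payoff=0.0000, prob=0.002745
UDDUD: Ā=86.6488, payoff=0.0000, prob=0.008432
DUDUD: Ā=73.1968, payoff=0.0000, prob=0.008432
UUDUD: Ā=136.4122, payoff=0.0000, prob=0.025899
DDUUD: Ā=64.3185, payoff=0.0000, prob=0.008432
UDUUD: Ā=119.8663, payoff=0.0000, prob=0.025899
DUUUD: Ā=106.4143, payoff=0.0000, prob=0.025899
UUUUD: Ā=198.3175, payoff=0.0000, prob=0.079548
DDDDU: Ā=42.6271, payoff=0.0000, prob=0.002745
UDDDU: Ā=79.4414, payoff=0.0000, prob=0.008432
DUDDU: Ā=65.9894, payoff=0.0000, prob=0.008432
UUDDU: Ā=122.9802, payoff=0.0000, prob=0.025899
DDUDU: Ā=57.1111, payoff=0.0000, prob=0.008432
UDUDU: Ā=106.4343, payoff=0.0000, prob=0.025899
DUUDU: Ā=92.9823, payoff=2.6678, prob=0.025899
UUUDU: Ā=173.2851, payoff=4.9718, prob=0.079548
DDDUU: Ā=51.2514, payoff=0.0730, prob=0.008432
UDDUU: Ā=95.5139, payoff=0.1361, prob=0.025899
DUDUU: Ā=82.0619, payoff=13.5881, prob=0.025899
UUDUU: Ā=152.9336, payoff=25.3233, prob=0.079548
DDUUU: Ā=73.1836, payoff=22.4664, prob=0.025899
UDUUU: Ā=136.3877, payoff=41.8693, prob=0.079548
DUUUU: Ā=122.9357, payoff=55.3213, prob=0.079548
UUUUU: Ā=229.1074, payoff=103.0987, prob=0.244325
Price = Σ prob·payoff / R^5 = 36.337801 / 1.538624 = 23.6171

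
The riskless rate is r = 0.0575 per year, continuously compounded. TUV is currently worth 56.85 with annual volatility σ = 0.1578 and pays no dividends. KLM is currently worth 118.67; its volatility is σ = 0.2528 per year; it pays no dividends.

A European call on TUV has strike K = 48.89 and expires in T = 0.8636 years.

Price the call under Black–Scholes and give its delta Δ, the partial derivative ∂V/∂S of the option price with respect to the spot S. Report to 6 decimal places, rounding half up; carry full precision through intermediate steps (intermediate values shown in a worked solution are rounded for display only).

σ√T = 0.1578·√0.8636 = 0.146644
d₁ = (ln(S/K) + (r+σ²/2)T) / (σ√T) = (ln(56.85/48.89) + (0.0575+0.1578²/2)·0.8636) / 0.146644 = (0.150843 + 0.060409) / 0.146644 = 1.440584
d₂ = d₁ − σ√T = 1.440584 − 0.146644 = 1.293940
e^{−rT} = 0.951556
N(d₁) = 0.925149,  N(d₂) = 0.902157
Call price V = S·N(d₁) − K·e^{−rT}·N(d₂) = 52.594714 − 41.969751 = 10.624963
Δ = N(d₁) = 0.925149

price = 10.624963
Δ = 0.925149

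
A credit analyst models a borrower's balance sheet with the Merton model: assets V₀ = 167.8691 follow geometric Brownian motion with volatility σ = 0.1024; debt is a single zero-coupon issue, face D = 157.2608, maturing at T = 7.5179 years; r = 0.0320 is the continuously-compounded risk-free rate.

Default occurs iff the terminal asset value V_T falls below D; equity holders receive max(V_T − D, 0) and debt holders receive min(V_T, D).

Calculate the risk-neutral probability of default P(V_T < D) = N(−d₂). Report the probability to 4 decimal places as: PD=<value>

Equity is a call on the firm's assets struck at D = 157.2608:
d₁ = [ln(V₀/D) + (r + σ²/2)T] / (σ√T)
   = [ln(167.8691/157.2608) + (0.0320 + 0.5·0.1024²)·7.5179] / (0.1024·√7.5179)
   = [0.065279 + 0.279988] / 0.280768 = 1.229722
d₂ = d₁ − σ√T = 1.229722 − 0.280768 = 0.948954
risk-neutral PD = N(−d₂) = N(-0.948954) = 0.171322

PD=0.1713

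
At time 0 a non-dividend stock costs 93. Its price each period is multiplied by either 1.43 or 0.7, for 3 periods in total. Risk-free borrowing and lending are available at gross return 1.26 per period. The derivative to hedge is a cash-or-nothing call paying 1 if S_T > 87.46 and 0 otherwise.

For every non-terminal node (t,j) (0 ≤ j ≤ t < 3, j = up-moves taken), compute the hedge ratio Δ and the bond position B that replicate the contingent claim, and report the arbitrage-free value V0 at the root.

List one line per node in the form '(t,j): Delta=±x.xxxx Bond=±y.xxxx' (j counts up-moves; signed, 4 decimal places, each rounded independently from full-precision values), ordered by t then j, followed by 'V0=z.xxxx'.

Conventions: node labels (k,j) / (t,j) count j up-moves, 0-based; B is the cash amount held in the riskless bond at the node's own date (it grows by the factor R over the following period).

Arbitrage-free pricing uses the up-move probability p* = (R−d)/(u−d) = 0.7671, discounting each step at R = 1.26.
Expiry values: V(3,0)=0.0000, V(3,1)=0.0000, V(3,2)=1.0000, V(3,3)=1.0000
  t=2,j=0: stock 45.5700 → up 65.1651 (V=0.0000), down 31.8990 (V=0.0000). Price 0.0000; hedge Δ=0.0000, bond B=0.0000.
  t=2,j=1: stock 93.0930 → up 133.1230 (V=1.0000), down 65.1651 (V=0.0000). Price 0.6088; hedge Δ=0.0147, bond B=-0.7610.
  t=2,j=2: stock 190.1757 → up 271.9513 (V=1.0000), down 133.1230 (V=1.0000). Price 0.7937; hedge Δ=0.0000, bond B=0.7937.
  t=1,j=0: stock 65.1000 → up 93.0930 (V=0.6088), down 45.5700 (V=0.0000). Price 0.3707; hedge Δ=0.0128, bond B=-0.4633.
  t=1,j=1: stock 132.9900 → up 190.1757 (V=0.7937), down 93.0930 (V=0.6088). Price 0.5957; hedge Δ=0.0019, bond B=0.3425.
  t=0,j=0: stock 93.0000 → up 132.9900 (V=0.5957), down 65.1000 (V=0.3707). Price 0.4312; hedge Δ=0.0033, bond B=0.1229.
Verification: the root portfolio costs Δ(0,0)·S0 + B(0,0) = 0.4312, matching V0.

(0,0): Delta=0.0033 Bond=0.1229
(1,0): Delta=0.0128 Bond=-0.4633
(1,1): Delta=0.0019 Bond=0.3425
(2,0): Delta=0.0000 Bond=0.0000
(2,1): Delta=0.0147 Bond=-0.7610
(2,2): Delta=0.0000 Bond=0.7937
V0=0.4312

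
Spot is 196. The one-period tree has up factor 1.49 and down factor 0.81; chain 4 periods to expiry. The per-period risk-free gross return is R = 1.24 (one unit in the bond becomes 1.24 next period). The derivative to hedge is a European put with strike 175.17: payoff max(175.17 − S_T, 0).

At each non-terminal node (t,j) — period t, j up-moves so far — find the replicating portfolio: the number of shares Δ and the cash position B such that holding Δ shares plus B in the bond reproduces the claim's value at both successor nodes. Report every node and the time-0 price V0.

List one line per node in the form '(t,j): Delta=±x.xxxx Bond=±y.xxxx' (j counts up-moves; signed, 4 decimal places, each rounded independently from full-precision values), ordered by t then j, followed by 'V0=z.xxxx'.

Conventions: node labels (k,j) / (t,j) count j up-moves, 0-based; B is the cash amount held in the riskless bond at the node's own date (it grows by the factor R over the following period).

Since d<R<u, set p* = (R−d)/(u−d) = 0.6324; price each node as the discounted p*-expectation of its children.
At maturity the claim pays: V(4,0)=90.7984, V(4,1)=19.9680, V(4,2)=0.0000, V(4,3)=0.0000, V(4,4)=0.0000
Node (3,0) S=104.1624: V=(p*·19.9680+(1−p*)·90.7984)/1.24=37.1037; Δ=(19.9680−90.7984)/(155.2020−84.3716)=-1.0000; B=V−Δ·S=141.2661
Node (3,1) S=191.6074: V=(p*·0.0000+(1−p*)·19.9680)/1.24=5.9203; Δ=(0.0000−19.9680)/(285.4951−155.2020)=-0.1533; B=V−Δ·S=35.2850
Node (3,2) S=352.4631: V=(p*·0.0000+(1−p*)·0.0000)/1.24=0.0000; Δ=(0.0000−0.0000)/(525.1700−285.4951)=0.0000; B=V−Δ·S=0.0000
Node (3,3) S=648.3580: V=(p*·0.0000+(1−p*)·0.0000)/1.24=0.0000; Δ=(0.0000−0.0000)/(966.0534−525.1700)=0.0000; B=V−Δ·S=0.0000
Node (2,0) S=128.5956: V=(p*·5.9203+(1−p*)·37.1037)/1.24=14.0200; Δ=(5.9203−37.1037)/(191.6074−104.1624)=-0.3566; B=V−Δ·S=59.8779
Node (2,1) S=236.5524: V=(p*·0.0000+(1−p*)·5.9203)/1.24=1.7553; Δ=(0.0000−5.9203)/(352.4631−191.6074)=-0.0368; B=V−Δ·S=10.4616
Node (2,2) S=435.1396: V=(p*·0.0000+(1−p*)·0.0000)/1.24=0.0000; Δ=(0.0000−0.0000)/(648.3580−352.4631)=0.0000; B=V−Δ·S=0.0000
Node (1,0) S=158.7600: V=(p*·1.7553+(1−p*)·14.0200)/1.24=5.0519; Δ=(1.7553−14.0200)/(236.5524−128.5956)=-0.1136; B=V−Δ·S=23.0882
Node (1,1) S=292.0400: V=(p*·0.0000+(1−p*)·1.7553)/1.24=0.5204; Δ=(0.0000−1.7553)/(435.1396−236.5524)=-0.0088; B=V−Δ·S=3.1018
Node (0,0) S=196.0000: V=(p*·0.5204+(1−p*)·5.0519)/1.24=1.7632; Δ=(0.5204−5.0519)/(292.0400−158.7600)=-0.0340; B=V−Δ·S=8.4272
As a check, the time-0 holding Δ(0,0)·S0 + B(0,0) comes to 1.7632 — exactly V0.

(0,0): Delta=-0.0340 Bond=8.4272
(1,0): Delta=-0.1136 Bond=23.0882
(1,1): Delta=-0.0088 Bond=3.1018
(2,0): Delta=-0.3566 Bond=59.8779
(2,1): Delta=-0.0368 Bond=10.4616
(2,2): Delta=0.0000 Bond=0.0000
(3,0): Delta=-1.0000 Bond=141.2661
(3,1): Delta=-0.1533 Bond=35.2850
(3,2): Delta=0.0000 Bond=0.0000
(3,3): Delta=0.0000 Bond=0.0000
V0=1.7632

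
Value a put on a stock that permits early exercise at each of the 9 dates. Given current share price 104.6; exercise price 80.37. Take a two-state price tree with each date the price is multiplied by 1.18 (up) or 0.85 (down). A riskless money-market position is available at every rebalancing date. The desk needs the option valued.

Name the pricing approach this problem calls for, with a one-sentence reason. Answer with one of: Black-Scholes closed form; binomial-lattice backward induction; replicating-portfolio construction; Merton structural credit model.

framework: binomial-lattice backward induction

Key observation: the exercise right at every one of the 9 steps is what matters: each node needs max(80.37 − S, continuation), which only the stepwise tree valuation starting from spot 104.6 delivers.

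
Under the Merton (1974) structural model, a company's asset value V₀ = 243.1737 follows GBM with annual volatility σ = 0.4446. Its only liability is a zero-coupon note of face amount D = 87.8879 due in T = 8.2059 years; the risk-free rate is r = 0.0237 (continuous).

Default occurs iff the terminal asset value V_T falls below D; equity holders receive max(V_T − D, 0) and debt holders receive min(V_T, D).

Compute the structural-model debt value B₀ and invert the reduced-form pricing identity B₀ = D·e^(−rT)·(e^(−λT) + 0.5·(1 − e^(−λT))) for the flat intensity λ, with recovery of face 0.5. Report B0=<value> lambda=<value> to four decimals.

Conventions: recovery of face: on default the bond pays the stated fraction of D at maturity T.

B0=58.7580 lambda=0.0574

Apply the equity-as-call identities (strike 87.8879, horizon 8.2059 years):
d₁ = [ln(V₀/D) + (r + σ²/2)T] / (σ√T)
   = [ln(243.1737/87.8879) + (0.0237 + 0.5·0.4446²)·8.2059] / (0.4446·√8.2059)
   = [1.017714 + 1.005507] / 1.273599 = 1.588586
d₂ = d₁ − σ√T = 1.588586 − 1.273599 = 0.314987
N(d₁) = 0.943923,  N(d₂) = 0.623614,  e^(−rT) = 0.823263
E₀ = V₀·N(d₁) − D·e^(−rT)·N(d₂)
   = 243.1737·0.943923 − 87.8879·0.823263·0.623614 = 184.415744
B₀ = V₀ − E₀ = 243.1737 − 184.415744 = 58.757956
e^(−λT) = (B₀·e^(rT)/D − 0.5)/(1 − 0.5) = (58.7580·1.214679/87.8879 − 0.5)/0.5 = 0.62416232
λ = −ln(0.62416232)/8.2059 = 0.057440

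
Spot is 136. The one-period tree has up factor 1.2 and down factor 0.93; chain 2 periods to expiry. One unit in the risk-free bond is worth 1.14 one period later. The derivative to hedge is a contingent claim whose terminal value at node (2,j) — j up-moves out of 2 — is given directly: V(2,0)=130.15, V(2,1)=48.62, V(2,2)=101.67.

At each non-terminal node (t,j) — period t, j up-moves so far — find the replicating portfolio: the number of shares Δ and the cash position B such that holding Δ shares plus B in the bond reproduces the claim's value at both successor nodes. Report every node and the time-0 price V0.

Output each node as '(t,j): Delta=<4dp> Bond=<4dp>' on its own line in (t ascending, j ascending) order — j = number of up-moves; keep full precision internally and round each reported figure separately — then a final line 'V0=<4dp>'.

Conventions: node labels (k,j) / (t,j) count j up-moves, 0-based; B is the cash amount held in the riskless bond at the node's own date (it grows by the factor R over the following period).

Arbitrage-free pricing uses the up-move probability p* = (R−d)/(u−d) = 0.7778, discounting each step at R = 1.14.
Terminal payoffs: V(2,0)=130.1500, V(2,1)=48.6200, V(2,2)=101.6700
  t=1,j=0: stock 126.4800 → up 151.7760 (V=48.6200), down 117.6264 (V=130.1500). Price 58.5419; hedge Δ=-2.3874, bond B=360.5049.
  t=1,j=1: stock 163.2000 → up 195.8400 (V=101.6700), down 151.7760 (V=48.6200). Price 78.8431; hedge Δ=1.2039, bond B=-117.6384.
  t=0,j=0: stock 136.0000 → up 163.2000 (V=78.8431), down 126.4800 (V=58.5419). Price 65.2033; hedge Δ=0.5529, bond B=-9.9863.
Check: Δ(0,0)·S0 + B(0,0) = 65.2033 = V0.

(0,0): Delta=0.5529 Bond=-9.9863
(1,0): Delta=-2.3874 Bond=360.5049
(1,1): Delta=1.2039 Bond=-117.6384
V0=65.2033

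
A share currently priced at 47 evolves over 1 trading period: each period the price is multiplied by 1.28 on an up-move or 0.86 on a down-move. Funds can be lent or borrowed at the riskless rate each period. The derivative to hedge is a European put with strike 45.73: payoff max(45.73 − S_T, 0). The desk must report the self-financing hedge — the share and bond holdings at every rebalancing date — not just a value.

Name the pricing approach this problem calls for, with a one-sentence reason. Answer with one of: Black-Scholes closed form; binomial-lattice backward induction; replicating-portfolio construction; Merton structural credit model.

Key observation: the mandate to exhibit the hedge at every date and state singles out the replicating-portfolio construction on the 1-period tree with factors 1.28 and 0.86 from 47.

framework: replicating-portfolio construction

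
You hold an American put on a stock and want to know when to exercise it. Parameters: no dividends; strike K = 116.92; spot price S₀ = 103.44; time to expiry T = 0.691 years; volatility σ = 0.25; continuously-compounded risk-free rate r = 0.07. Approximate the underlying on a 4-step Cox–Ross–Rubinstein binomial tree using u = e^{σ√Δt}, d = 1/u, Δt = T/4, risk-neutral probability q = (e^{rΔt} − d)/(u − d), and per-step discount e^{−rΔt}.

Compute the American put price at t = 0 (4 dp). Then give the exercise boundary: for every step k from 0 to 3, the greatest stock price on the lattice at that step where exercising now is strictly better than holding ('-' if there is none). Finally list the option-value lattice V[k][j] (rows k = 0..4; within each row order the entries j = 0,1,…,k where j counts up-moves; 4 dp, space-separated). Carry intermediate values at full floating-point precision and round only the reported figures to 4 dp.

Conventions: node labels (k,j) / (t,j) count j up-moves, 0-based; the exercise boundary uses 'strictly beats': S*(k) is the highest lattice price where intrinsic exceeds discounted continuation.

price = 15.1925
boundary = - 93.2313 84.0302 93.2313
tree:
15.1925
23.6887 8.0799
32.8898 14.2173 2.8760
41.1829 23.6887 6.2264 0.0000
48.6576 32.8898 13.4800 0.0000 0.0000

Δt=0.17275, u=1.10950, d=0.90131, q=0.53248, disc=e^(-rΔt)=0.98798
k=4 terminal: V=max(K-S,0) → 48.6576 32.8898 13.4800 0.0000 0.0000
k=3: j=0 S=75.7371 intr=41.1829 cont=39.7776 V=41.1829[EX]; j=1 S=93.2313 intr=23.6887 cont=22.2833 V=23.6887[EX]; j=2 S=114.7665 intr=2.1535 cont=6.2264 V=6.2264[hold]; j=3 S=141.2760 intr=0.0000 cont=0.0000 V=0.0000[hold]  S*(3)=93.2313
k=2: j=0 S=84.0302 intr=32.8898 cont=31.4845 V=32.8898[EX]; j=1 S=103.4400 intr=13.4800 cont=14.2173 V=14.2173[hold]; j=2 S=127.3333 intr=0.0000 cont=2.8760 V=2.8760[hold]  S*(2)=84.0302
k=1: j=0 S=93.2313 intr=23.6887 cont=22.6712 V=23.6887[EX]; j=1 S=114.7665 intr=2.1535 cont=8.0799 V=8.0799[hold]  S*(1)=93.2313
k=0: j=0 S=103.4400 intr=13.4800 cont=15.1925 V=15.1925[hold]  S*(0)=-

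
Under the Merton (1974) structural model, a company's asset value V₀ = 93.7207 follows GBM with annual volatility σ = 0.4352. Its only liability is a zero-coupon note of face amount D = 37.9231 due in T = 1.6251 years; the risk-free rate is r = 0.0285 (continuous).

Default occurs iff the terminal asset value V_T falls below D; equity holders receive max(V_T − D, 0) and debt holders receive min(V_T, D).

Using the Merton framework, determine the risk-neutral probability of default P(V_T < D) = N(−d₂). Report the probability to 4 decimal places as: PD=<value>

PD=0.0754

Equity is a call on the firm's assets struck at D = 37.9231:
d₁ = [ln(V₀/D) + (r + σ²/2)T] / (σ√T)
   = [ln(93.7207/37.9231) + (0.0285 + 0.5·0.4352²)·1.6251] / (0.4352·√1.6251)
   = [0.904759 + 0.200212] / 0.554790 = 1.991689
d₂ = d₁ − σ√T = 1.991689 − 0.554790 = 1.436899
risk-neutral PD = N(−d₂) = N(-1.436899) = 0.075373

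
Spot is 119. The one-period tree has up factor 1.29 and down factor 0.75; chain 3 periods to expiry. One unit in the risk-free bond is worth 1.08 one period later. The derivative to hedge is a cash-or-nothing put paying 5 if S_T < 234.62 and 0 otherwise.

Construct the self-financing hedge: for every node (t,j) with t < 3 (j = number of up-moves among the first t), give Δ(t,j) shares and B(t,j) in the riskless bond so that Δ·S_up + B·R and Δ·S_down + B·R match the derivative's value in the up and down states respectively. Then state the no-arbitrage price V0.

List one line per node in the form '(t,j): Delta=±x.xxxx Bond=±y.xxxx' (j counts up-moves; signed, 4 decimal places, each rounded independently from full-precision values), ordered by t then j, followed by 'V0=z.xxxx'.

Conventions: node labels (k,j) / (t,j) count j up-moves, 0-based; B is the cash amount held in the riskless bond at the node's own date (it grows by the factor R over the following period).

(0,0): Delta=-0.0249 Bond=6.0279
(1,0): Delta=0.0000 Bond=4.2867
(1,1): Delta=-0.0341 Bond=7.9251
(2,0): Delta=0.0000 Bond=4.6296
(2,1): Delta=0.0000 Bond=4.6296
(2,2): Delta=-0.0468 Bond=11.0597
V0=3.0633

No-arbitrage ⇒ martingale measure with p* = (R−d)/(u−d) = 0.6111.
Terminal payoffs: V(3,0)=5.0000, V(3,1)=5.0000, V(3,2)=5.0000, V(3,3)=0.0000
Node (2,0) S=66.9375: V=(p*·5.0000+(1−p*)·5.0000)/1.08=4.6296; Δ=(5.0000−5.0000)/(86.3494−50.2031)=0.0000; B=V−Δ·S=4.6296
Node (2,1) S=115.1325: V=(p*·5.0000+(1−p*)·5.0000)/1.08=4.6296; Δ=(5.0000−5.0000)/(148.5209−86.3494)=0.0000; B=V−Δ·S=4.6296
Node (2,2) S=198.0279: V=(p*·0.0000+(1−p*)·5.0000)/1.08=1.8004; Δ=(0.0000−5.0000)/(255.4560−148.5209)=-0.0468; B=V−Δ·S=11.0597
Node (1,0) S=89.2500: V=(p*·4.6296+(1−p*)·4.6296)/1.08=4.2867; Δ=(4.6296−4.6296)/(115.1325−66.9375)=0.0000; B=V−Δ·S=4.2867
Node (1,1) S=153.5100: V=(p*·1.8004+(1−p*)·4.6296)/1.08=2.6858; Δ=(1.8004−4.6296)/(198.0279−115.1325)=-0.0341; B=V−Δ·S=7.9251
Node (0,0) S=119.0000: V=(p*·2.6858+(1−p*)·4.2867)/1.08=3.0633; Δ=(2.6858−4.2867)/(153.5100−89.2500)=-0.0249; B=V−Δ·S=6.0279
Check: Δ(0,0)·S0 + B(0,0) = 3.0633 = V0.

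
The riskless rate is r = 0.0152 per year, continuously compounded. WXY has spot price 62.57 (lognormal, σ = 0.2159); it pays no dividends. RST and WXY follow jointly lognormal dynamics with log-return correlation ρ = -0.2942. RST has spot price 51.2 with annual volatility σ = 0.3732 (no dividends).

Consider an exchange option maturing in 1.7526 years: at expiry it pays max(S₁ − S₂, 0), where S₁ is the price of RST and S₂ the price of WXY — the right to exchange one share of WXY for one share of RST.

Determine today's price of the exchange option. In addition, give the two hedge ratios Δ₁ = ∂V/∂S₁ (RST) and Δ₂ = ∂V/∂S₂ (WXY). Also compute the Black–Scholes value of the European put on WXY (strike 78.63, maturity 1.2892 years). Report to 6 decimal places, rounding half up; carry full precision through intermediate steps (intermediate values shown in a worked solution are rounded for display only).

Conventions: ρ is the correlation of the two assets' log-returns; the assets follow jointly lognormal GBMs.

σ_eff = √(σ₁² + σ₂² − 2ρσ₁σ₂) = √(0.3732² + 0.2159² − 2·-0.2942·0.3732·0.2159) = 0.483012
d₁ = (ln(S₁/S₂) + (q₂ − q₁ + σ_eff²/2)T) / (σ_eff√T) = (ln(51.2/62.57) + (0.0 − 0.0 + 0.116650)·1.7526) / 0.639439 = 0.006091
d₂ = d₁ − σ_eff√T = 0.006091 − 0.639439 = -0.633348
N(d₁) = 0.502430,  N(d₂) = 0.263253
V = S₁·e^{−q₁T}·N(d₁) − S₂·e^{−q₂T}·N(d₂) = 25.724419 − 16.471750 = 9.252670
Δ₁ = e^{−q₁T}·N(d₁) = 0.502430;  Δ₂ = −e^{−q₂T}·N(d₂) = -0.263253
[vanilla: WXY put K=78.63]
σ√T = 0.2159·√1.2892 = 0.245139
d₁ = (ln(S/K) + (r+σ²/2)T) / (σ√T) = (ln(62.57/78.63) + (0.0152+0.2159²/2)·1.2892) / 0.245139 = (-0.228467 + 0.049642) / 0.245139 = -0.729483
d₂ = d₁ − σ√T = -0.729483 − 0.245139 = -0.974622
e^{−rT} = 0.980595
N(−d₁) = 0.767147,  N(−d₂) = 0.835126
price = K·e^{−rT}·N(−d₂) − S·N(−d₁) = 64.391718 − 48.000382 = 16.391336

exchange price = 9.252670
Δ1 = 0.502430
Δ2 = -0.263253
price(WXY put K=78.63) = 16.391336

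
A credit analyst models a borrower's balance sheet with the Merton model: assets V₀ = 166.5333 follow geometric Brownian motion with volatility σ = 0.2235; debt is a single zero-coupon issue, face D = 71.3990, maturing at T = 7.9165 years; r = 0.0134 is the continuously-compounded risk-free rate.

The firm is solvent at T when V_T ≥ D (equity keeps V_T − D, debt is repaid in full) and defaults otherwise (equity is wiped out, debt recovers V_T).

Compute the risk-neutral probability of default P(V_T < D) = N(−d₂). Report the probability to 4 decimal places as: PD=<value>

Apply the equity-as-call identities (strike 71.3990, horizon 7.9165 years):
d₁ = [ln(V₀/D) + (r + σ²/2)T] / (σ√T)
   = [ln(166.5333/71.3990) + (0.0134 + 0.5·0.2235²)·7.9165] / (0.2235·√7.9165)
   = [0.846911 + 0.303805] / 0.628846 = 1.829886
d₂ = d₁ − σ√T = 1.829886 − 0.628846 = 1.201040
risk-neutral PD = N(−d₂) = N(-1.201040) = 0.114868

PD=0.1149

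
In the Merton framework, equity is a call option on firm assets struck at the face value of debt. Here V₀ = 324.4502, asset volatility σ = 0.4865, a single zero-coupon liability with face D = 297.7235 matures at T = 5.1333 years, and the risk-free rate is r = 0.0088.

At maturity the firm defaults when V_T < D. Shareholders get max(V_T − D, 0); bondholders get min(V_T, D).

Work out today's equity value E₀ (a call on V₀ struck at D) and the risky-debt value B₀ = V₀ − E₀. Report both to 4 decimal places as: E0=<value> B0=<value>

Equity is a call on the firm's assets struck at D = 297.7235:
d₁ = [ln(V₀/D) + (r + σ²/2)T] / (σ√T)
   = [ln(324.4502/297.7235) + (0.0088 + 0.5·0.4865²)·5.1333] / (0.4865·√5.1333)
   = [0.085967 + 0.652654] / 1.102253 = 0.670101
d₂ = d₁ − σ√T = 0.670101 − 1.102253 = -0.432152
N(d₁) = 0.748603,  N(d₂) = 0.332816,  e^(−rT) = 0.955832
E₀ = V₀·N(d₁) − D·e^(−rT)·N(d₂)
   = 324.4502·0.748603 − 297.7235·0.955832·0.332816 = 148.173937
B₀ = V₀ − E₀ = 324.4502 − 148.173937 = 176.276263

E0=148.1739 B0=176.2763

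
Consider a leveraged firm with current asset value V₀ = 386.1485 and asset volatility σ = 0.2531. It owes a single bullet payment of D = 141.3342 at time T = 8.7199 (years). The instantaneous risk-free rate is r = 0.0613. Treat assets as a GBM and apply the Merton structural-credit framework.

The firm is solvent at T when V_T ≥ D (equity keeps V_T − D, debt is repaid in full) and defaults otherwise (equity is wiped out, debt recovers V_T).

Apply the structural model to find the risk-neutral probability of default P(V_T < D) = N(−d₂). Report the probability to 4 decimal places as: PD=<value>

Apply the equity-as-call identities (strike 141.3342, horizon 8.7199 years):
d₁ = [ln(V₀/D) + (r + σ²/2)T] / (σ√T)
   = [ln(386.1485/141.3342) + (0.0613 + 0.5·0.2531²)·8.7199] / (0.2531·√8.7199)
   = [1.005095 + 0.813827] / 0.747391 = 2.433694
d₂ = d₁ − σ√T = 2.433694 − 0.747391 = 1.686303
risk-neutral PD = N(−d₂) = N(-1.686303) = 0.045869

PD=0.0459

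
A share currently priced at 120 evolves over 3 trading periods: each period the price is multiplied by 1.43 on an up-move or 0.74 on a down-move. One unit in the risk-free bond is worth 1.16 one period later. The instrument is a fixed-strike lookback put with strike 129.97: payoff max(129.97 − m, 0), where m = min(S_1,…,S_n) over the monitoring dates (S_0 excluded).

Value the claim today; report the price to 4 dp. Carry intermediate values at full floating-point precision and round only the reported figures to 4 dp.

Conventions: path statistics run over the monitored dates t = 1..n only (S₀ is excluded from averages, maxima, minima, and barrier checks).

price = 15.6687

Risk-neutral up-probability p* = (R−d)/(u−d) = (1.16−0.74)/(1.43−0.74) = 0.6087; the claim prices as the p*-weighted sum of path payoffs discounted by R^3.
Enumerate all 2^3 = 8 price paths (U = up ×1.43, D = down ×0.74); each path with k up-moves has probability p*^k·(1−p*)^(3−k).
DDD: m=48.6269, payoff=81.3431, prob=0.059916
UDD: m=93.9682, payoff=36.0018, prob=0.093203
DUD: m=88.8000, payoff=41.1700, prob=0.093203
UUD: m=171.6000, payoff=0.0000, prob=0.144982
DDU: m=65.7120, payoff=64.2580, prob=0.093203
UDU: m=126.9840, payoff=2.9860, prob=0.144982
DUU: m=88.8000, payoff=41.1700, prob=0.144982
UUU: m=171.6000, payoff=0.0000, prob=0.225528
Price = Σ prob·payoff / R^3 = 24.457283 / 1.560896 = 15.6687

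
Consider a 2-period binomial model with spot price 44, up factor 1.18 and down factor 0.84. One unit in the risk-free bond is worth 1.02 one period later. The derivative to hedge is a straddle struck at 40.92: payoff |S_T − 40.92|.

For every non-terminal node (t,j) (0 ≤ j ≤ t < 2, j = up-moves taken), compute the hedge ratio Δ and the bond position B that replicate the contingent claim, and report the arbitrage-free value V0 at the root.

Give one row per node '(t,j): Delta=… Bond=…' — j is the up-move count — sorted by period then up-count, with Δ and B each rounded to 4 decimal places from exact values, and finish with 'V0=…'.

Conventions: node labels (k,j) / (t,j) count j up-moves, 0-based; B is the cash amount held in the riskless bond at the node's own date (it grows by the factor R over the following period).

(0,0): Delta=0.3910 Bond=-8.3319
(1,0): Delta=-0.5714 Bond=27.0729
(1,1): Delta=1.0000 Bond=-40.1176
V0=8.8722

No-arbitrage ⇒ martingale measure with p* = (R−d)/(u−d) = 0.5294.
Payoffs at expiry: V(2,0)=9.8736, V(2,1)=2.6928, V(2,2)=20.3456
(1,0): S=36.9600. Δ = (V_up−V_dn)/(S_up−S_dn) = (2.6928−9.8736)/(43.6128−31.0464) = -0.5714. V = [p*·2.6928 + (1−p*)·9.8736]/1.02 = 5.9529. B = V − Δ·S = 27.0729.
(1,1): S=51.9200. Δ = (V_up−V_dn)/(S_up−S_dn) = (20.3456−2.6928)/(61.2656−43.6128) = 1.0000. V = [p*·20.3456 + (1−p*)·2.6928]/1.02 = 11.8024. B = V − Δ·S = -40.1176.
(0,0): S=44.0000. Δ = (V_up−V_dn)/(S_up−S_dn) = (11.8024−5.9529)/(51.9200−36.9600) = 0.3910. V = [p*·11.8024 + (1−p*)·5.9529]/1.02 = 8.8722. B = V − Δ·S = -8.3319.
As a check, the time-0 holding Δ(0,0)·S0 + B(0,0) comes to 8.8722 — exactly V0.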